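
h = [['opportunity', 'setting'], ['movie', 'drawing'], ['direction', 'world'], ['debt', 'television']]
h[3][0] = 'debt'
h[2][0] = 'direction'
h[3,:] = ['debt', 'television']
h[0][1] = 'setting'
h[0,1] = 'setting'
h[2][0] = 'direction'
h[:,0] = ['opportunity', 'movie', 'direction', 'debt']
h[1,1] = 'drawing'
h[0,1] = 'setting'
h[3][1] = 'television'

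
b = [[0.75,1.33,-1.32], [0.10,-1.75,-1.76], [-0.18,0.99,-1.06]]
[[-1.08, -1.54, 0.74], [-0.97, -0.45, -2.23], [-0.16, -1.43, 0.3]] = b@[[-0.91, 0.30, 0.29], [0.1, -0.53, 0.84], [0.40, 0.80, 0.45]]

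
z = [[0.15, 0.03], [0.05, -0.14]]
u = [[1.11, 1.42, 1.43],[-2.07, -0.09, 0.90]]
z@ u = [[0.1,0.21,0.24],[0.35,0.08,-0.05]]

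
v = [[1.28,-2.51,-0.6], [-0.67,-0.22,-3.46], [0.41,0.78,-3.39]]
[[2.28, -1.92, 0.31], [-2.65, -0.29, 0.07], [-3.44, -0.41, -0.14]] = v@[[0.16, -0.54, -0.05], [-1.02, 0.45, -0.15], [0.8, 0.16, 0.00]]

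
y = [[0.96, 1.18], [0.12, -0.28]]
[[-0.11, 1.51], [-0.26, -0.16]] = y @ [[-0.82, 0.57], [0.57, 0.82]]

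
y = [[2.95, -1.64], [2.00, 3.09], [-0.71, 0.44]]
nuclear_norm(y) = 7.15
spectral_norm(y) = 3.73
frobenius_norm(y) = 5.06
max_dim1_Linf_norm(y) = 3.09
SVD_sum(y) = [[1.23, 0.85], [2.80, 1.94], [-0.27, -0.19]] + [[1.72,  -2.49], [-0.80,  1.15], [-0.44,  0.63]]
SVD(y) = [[-0.40, 0.88], [-0.91, -0.41], [0.09, -0.22]] @ diag([3.7308321431858924, 3.423272048694196]) @ [[-0.82, -0.57], [0.57, -0.82]]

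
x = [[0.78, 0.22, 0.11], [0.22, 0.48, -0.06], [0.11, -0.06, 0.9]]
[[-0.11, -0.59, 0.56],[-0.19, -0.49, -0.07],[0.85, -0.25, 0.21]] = x@[[-0.23, -0.48, 0.85], [-0.18, -0.83, -0.52], [0.96, -0.27, 0.1]]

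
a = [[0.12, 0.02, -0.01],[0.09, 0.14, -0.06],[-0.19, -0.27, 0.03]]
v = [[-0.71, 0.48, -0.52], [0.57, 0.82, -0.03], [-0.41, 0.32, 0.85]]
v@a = [[0.06, 0.19, -0.04], [0.15, 0.13, -0.06], [-0.18, -0.19, 0.01]]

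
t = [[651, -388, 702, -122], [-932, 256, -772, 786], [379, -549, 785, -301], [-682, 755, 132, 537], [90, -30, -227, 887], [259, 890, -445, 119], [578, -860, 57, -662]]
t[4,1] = -30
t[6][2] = 57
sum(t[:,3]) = 1244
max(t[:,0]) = 651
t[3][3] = 537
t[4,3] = 887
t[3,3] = 537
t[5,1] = 890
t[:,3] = [-122, 786, -301, 537, 887, 119, -662]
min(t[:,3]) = -662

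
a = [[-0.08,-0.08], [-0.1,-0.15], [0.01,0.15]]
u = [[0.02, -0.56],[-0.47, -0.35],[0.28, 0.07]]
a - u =[[-0.1, 0.48],[0.37, 0.2],[-0.27, 0.08]]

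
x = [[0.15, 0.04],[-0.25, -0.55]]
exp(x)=[[1.16, 0.03], [-0.21, 0.57]]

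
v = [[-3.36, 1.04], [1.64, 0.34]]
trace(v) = -3.02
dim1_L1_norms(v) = [4.4, 1.98]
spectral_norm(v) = 3.82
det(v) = -2.85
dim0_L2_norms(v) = [3.74, 1.09]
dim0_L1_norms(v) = [5.0, 1.38]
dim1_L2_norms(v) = [3.52, 1.67]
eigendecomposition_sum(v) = [[-3.43, 0.87], [1.37, -0.35]] + [[0.07, 0.17],  [0.27, 0.69]]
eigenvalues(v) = [-3.77, 0.75]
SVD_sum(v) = [[-3.42, 0.75], [1.49, -0.33]] + [[0.06, 0.29], [0.15, 0.67]]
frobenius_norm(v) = 3.90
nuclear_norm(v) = 4.57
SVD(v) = [[-0.92, 0.40], [0.4, 0.92]] @ diag([3.823829000193281, 0.7448031802300898]) @ [[0.98, -0.21], [0.21, 0.98]]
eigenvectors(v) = [[-0.93, -0.25], [0.37, -0.97]]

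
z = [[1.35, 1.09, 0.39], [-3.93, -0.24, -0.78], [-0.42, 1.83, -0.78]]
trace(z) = 0.33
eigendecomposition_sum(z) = [[0.75+0.77j, 0.59-0.28j, 0.14+0.15j],[(-1.97+0.45j), -0.12+1.22j, (-0.39+0.08j)],[-0.58+1.40j, 0.70+0.60j, -0.12+0.27j]] + [[0.75-0.77j, 0.59+0.28j, 0.14-0.15j], [-1.97-0.45j, -0.12-1.22j, -0.39-0.08j], [(-0.58-1.4j), 0.70-0.60j, -0.12-0.27j]] + [[(-0.14+0j), (-0.09+0j), 0.11-0.00j],[(0.01-0j), -0j, (-0.01+0j)],[(0.73-0j), (0.43-0j), -0.54+0.00j]]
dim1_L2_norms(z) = [1.78, 4.01, 2.03]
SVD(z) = [[-0.35, -0.41, -0.84], [0.93, -0.06, -0.36], [0.09, -0.91, 0.40]] @ diag([4.300527136743015, 2.1821080986972023, 0.38880662511971553]) @ [[-0.97, -0.10, -0.22], [0.04, -0.96, 0.28], [0.24, -0.26, -0.94]]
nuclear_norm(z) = 6.87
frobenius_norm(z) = 4.84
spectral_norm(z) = 4.30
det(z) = -3.65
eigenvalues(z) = [(0.5+2.26j), (0.5-2.26j), (-0.68+0j)]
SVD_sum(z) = [[1.46, 0.15, 0.33], [-3.89, -0.41, -0.87], [-0.38, -0.04, -0.08]] + [[-0.03, 0.85, -0.24],  [-0.01, 0.13, -0.04],  [-0.08, 1.91, -0.55]] + [[-0.08, 0.09, 0.31],  [-0.03, 0.04, 0.13],  [0.04, -0.04, -0.15]]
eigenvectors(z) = [[0.20+0.33j,0.20-0.33j,-0.19+0.00j], [-0.74+0.00j,(-0.74-0j),0.01+0.00j], [-0.32+0.45j,(-0.32-0.45j),0.98+0.00j]]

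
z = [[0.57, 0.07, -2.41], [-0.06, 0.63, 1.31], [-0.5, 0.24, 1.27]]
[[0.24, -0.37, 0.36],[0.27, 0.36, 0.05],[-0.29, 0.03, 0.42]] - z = [[-0.33,-0.44,2.77], [0.33,-0.27,-1.26], [0.21,-0.21,-0.85]]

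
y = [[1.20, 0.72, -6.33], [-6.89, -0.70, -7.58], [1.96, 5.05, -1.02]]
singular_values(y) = [11.15, 6.51, 3.34]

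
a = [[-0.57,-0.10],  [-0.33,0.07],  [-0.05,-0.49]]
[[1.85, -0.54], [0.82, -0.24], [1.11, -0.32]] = a@[[-2.9, 0.84], [-1.97, 0.57]]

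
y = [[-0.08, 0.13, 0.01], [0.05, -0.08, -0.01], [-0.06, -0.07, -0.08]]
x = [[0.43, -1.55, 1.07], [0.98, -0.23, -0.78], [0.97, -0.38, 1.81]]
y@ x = [[0.10, 0.09, -0.17], [-0.07, -0.06, 0.10], [-0.17, 0.14, -0.15]]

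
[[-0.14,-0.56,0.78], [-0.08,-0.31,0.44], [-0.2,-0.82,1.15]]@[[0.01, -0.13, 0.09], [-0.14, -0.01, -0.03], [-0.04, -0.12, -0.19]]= [[0.05, -0.07, -0.14], [0.03, -0.04, -0.08], [0.07, -0.10, -0.21]]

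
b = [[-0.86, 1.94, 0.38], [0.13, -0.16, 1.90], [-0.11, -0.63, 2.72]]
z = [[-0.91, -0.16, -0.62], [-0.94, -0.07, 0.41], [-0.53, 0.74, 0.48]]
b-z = [[0.05,2.1,1.0], [1.07,-0.09,1.49], [0.42,-1.37,2.24]]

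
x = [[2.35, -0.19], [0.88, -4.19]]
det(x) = -9.68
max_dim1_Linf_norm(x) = 4.19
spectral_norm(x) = 4.35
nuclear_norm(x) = 6.58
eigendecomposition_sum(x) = [[2.33,-0.07], [0.32,-0.01]] + [[0.02, -0.12],[0.56, -4.18]]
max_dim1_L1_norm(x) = 5.07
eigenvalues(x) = [2.32, -4.16]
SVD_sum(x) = [[0.28,-0.87], [1.32,-4.05]] + [[2.07, 0.68], [-0.44, -0.14]]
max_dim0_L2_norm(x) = 4.19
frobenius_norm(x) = 4.89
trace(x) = -1.84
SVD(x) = [[0.21, 0.98],[0.98, -0.21]] @ diag([4.352397736640453, 2.223900614255741]) @ [[0.31, -0.95],  [0.95, 0.31]]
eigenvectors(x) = [[0.99, 0.03], [0.13, 1.00]]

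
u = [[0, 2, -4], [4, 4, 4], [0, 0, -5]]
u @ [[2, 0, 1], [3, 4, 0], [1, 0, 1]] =[[2, 8, -4], [24, 16, 8], [-5, 0, -5]]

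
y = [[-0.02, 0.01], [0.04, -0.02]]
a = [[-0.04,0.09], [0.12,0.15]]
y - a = [[0.02, -0.08], [-0.08, -0.17]]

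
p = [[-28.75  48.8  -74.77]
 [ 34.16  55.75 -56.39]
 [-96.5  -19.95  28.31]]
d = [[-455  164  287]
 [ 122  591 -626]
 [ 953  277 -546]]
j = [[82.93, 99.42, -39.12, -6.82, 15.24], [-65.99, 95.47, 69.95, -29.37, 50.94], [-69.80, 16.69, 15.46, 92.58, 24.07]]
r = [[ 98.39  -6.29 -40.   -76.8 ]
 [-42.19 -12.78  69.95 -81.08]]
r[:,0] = [98.39, -42.19]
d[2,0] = 953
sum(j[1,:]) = 121.0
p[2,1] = -19.95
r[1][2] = 69.95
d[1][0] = 122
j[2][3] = 92.58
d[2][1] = 277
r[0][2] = -40.0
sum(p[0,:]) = -54.72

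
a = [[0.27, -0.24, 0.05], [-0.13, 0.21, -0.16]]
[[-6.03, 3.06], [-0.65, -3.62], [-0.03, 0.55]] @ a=[[-2.03, 2.09, -0.79], [0.3, -0.6, 0.55], [-0.08, 0.12, -0.09]]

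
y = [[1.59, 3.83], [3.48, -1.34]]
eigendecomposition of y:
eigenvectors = [[0.84,-0.58], [0.54,0.82]]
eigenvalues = [4.06, -3.81]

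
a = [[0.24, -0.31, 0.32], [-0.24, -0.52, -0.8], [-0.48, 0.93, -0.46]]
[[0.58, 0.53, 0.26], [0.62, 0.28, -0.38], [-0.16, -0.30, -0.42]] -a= [[0.34,  0.84,  -0.06], [0.86,  0.8,  0.42], [0.32,  -1.23,  0.04]]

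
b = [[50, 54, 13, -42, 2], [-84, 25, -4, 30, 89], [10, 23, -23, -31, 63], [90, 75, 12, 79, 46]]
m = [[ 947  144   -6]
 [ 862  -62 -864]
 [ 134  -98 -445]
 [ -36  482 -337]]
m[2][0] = 134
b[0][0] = 50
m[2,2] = -445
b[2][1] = 23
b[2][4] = 63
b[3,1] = 75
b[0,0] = 50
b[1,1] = 25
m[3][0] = -36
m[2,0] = 134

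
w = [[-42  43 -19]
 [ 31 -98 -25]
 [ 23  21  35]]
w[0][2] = -19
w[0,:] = [-42, 43, -19]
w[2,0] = 23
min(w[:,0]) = -42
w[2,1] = 21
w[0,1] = 43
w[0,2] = -19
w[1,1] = -98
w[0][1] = 43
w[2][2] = 35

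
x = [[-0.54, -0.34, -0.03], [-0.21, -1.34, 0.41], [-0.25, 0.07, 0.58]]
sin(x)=[[-0.49,-0.19,-0.05], [-0.14,-0.94,0.32], [-0.24,0.07,0.54]]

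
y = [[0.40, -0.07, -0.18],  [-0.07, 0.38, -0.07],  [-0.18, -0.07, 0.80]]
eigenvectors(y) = [[-0.34, 0.72, 0.60], [-0.08, 0.61, -0.79], [0.94, 0.32, 0.15]]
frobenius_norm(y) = 1.01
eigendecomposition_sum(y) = [[0.10, 0.03, -0.28], [0.03, 0.01, -0.07], [-0.28, -0.07, 0.76]] + [[0.14, 0.12, 0.06], [0.12, 0.10, 0.05], [0.06, 0.05, 0.03]] + [[0.16, -0.21, 0.04], [-0.21, 0.28, -0.05], [0.04, -0.05, 0.01]]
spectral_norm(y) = 0.87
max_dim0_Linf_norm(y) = 0.8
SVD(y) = [[-0.34, 0.6, 0.72],[-0.08, -0.79, 0.61],[0.94, 0.15, 0.32]] @ diag([0.8724704224302805, 0.44676024678237597, 0.2607693307873441]) @ [[-0.34, -0.08, 0.94], [0.6, -0.79, 0.15], [0.72, 0.61, 0.32]]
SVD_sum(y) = [[0.1, 0.03, -0.28], [0.03, 0.01, -0.07], [-0.28, -0.07, 0.76]] + [[0.16, -0.21, 0.04], [-0.21, 0.28, -0.05], [0.04, -0.05, 0.01]] + [[0.14, 0.12, 0.06],[0.12, 0.1, 0.05],[0.06, 0.05, 0.03]]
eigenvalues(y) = [0.87, 0.26, 0.45]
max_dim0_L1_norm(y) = 1.05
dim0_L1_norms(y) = [0.65, 0.52, 1.05]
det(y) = 0.10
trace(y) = 1.58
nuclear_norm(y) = 1.58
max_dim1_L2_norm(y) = 0.82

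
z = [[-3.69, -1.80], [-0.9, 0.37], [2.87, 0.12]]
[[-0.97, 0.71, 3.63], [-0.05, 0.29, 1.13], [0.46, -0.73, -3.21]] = z @ [[0.15, -0.26, -1.13], [0.23, 0.14, 0.3]]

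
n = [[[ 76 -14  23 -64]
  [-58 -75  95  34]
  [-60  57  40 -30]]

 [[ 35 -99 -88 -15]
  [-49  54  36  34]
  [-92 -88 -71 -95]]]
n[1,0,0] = 35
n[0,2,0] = -60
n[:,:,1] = [[-14, -75, 57], [-99, 54, -88]]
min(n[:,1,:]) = -75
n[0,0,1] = -14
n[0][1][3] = 34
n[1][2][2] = -71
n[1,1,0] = -49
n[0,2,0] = -60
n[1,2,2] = -71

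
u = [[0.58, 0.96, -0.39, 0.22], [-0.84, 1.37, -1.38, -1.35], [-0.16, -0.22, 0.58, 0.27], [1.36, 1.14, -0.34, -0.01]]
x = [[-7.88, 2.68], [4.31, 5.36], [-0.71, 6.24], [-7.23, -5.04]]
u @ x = [[-1.75, 3.16],  [23.26, 3.28],  [-2.05, 0.65],  [-5.49, 7.68]]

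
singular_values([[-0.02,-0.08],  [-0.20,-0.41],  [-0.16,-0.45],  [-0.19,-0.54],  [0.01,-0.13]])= [0.88, 0.07]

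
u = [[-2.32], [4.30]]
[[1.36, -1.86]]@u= [[-11.15]]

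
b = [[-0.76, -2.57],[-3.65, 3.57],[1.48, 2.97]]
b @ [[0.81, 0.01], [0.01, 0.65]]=[[-0.64, -1.68], [-2.92, 2.28], [1.23, 1.95]]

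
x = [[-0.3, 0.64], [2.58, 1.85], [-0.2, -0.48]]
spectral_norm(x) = 3.21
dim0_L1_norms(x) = [3.08, 2.97]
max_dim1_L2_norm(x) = 3.17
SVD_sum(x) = [[0.12, 0.09],[2.54, 1.90],[-0.36, -0.27]] + [[-0.42, 0.55], [0.04, -0.05], [0.16, -0.21]]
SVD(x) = [[0.04, -0.93],[0.99, 0.09],[-0.14, 0.35]] @ diag([3.208693884978118, 0.7437631024083073]) @ [[0.80, 0.60], [0.6, -0.80]]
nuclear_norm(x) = 3.95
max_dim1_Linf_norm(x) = 2.58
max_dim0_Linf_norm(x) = 2.58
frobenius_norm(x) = 3.29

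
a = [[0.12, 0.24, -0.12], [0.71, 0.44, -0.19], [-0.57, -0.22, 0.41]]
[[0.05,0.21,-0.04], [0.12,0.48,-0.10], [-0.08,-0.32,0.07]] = a@[[0.04, 0.18, -0.04],[0.18, 0.73, -0.15],[-0.04, -0.15, 0.03]]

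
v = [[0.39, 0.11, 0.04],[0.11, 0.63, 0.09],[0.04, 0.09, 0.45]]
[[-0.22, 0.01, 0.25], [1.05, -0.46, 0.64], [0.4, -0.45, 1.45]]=v @[[-1.14, 0.30, 0.17], [1.78, -0.65, 0.54], [0.64, -0.89, 3.11]]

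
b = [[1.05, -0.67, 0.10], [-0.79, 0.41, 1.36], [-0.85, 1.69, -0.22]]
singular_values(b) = [2.36, 1.41, 0.51]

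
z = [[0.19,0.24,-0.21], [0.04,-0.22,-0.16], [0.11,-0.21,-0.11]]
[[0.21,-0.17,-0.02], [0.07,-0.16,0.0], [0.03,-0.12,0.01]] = z @ [[-0.03, -0.10, 0.02],  [0.23, 0.09, -0.05],  [-0.78, 0.84, 0.06]]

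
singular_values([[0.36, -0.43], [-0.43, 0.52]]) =[0.88, 0.0]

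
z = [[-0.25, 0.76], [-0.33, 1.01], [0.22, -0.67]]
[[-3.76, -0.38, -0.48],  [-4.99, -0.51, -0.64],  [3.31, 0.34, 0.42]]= z @ [[1.86, -1.7, -3.9],[-4.33, -1.06, -1.91]]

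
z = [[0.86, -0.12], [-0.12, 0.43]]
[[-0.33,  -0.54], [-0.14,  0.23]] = z@[[-0.45, -0.57], [-0.46, 0.38]]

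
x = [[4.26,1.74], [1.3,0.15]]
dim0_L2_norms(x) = [4.45, 1.75]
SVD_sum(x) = [[4.29,1.66],[1.18,0.46]] + [[-0.03, 0.08], [0.12, -0.31]]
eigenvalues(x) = [4.75, -0.34]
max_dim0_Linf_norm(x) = 4.26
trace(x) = 4.41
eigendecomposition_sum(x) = [[4.29,1.62],[1.21,0.46]] + [[-0.03,0.12], [0.09,-0.31]]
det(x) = -1.62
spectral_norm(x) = 4.77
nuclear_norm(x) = 5.11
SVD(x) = [[-0.96, -0.27], [-0.27, 0.96]] @ diag([4.7720044114695375, 0.34010865457272244]) @ [[-0.93, -0.36],[0.36, -0.93]]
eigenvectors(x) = [[0.96, -0.35], [0.27, 0.94]]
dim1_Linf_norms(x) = [4.26, 1.3]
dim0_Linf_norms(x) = [4.26, 1.74]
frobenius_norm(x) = 4.78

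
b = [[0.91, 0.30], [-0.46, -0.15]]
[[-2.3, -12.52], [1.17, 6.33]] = b@[[-4.4, -15.01],[5.67, 3.81]]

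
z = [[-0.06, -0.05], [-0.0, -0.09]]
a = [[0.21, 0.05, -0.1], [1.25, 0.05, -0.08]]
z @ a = [[-0.08,-0.01,0.01], [-0.11,-0.0,0.01]]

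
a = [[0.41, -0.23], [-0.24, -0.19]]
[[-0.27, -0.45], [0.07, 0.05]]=a@ [[-0.51, -0.73], [0.26, 0.64]]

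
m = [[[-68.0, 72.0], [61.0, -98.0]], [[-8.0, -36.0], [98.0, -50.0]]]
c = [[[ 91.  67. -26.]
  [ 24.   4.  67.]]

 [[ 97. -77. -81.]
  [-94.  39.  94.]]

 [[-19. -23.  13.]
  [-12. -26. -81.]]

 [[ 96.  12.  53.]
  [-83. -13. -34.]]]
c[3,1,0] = -83.0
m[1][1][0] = 98.0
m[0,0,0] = -68.0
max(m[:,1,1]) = -50.0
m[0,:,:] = [[-68.0, 72.0], [61.0, -98.0]]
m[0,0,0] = -68.0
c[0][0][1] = 67.0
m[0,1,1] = -98.0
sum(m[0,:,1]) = -26.0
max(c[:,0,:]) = 97.0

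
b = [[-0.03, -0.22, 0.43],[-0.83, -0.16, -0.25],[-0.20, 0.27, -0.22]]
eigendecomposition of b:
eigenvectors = [[(-0.52+0j), (-0.35-0.2j), (-0.35+0.2j)],  [(-0.8+0j), 0.72+0.00j, (0.72-0j)],  [0.29+0.00j, 0.43-0.36j, (0.43+0.36j)]]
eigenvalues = [(-0.61+0j), (0.1+0.36j), (0.1-0.36j)]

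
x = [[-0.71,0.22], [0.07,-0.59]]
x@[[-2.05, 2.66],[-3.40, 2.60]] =[[0.71,-1.32], [1.86,-1.35]]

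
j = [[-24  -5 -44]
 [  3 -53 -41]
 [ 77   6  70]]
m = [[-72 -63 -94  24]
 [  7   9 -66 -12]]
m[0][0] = -72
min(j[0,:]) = -44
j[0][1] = -5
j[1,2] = -41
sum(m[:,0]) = -65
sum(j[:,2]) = -15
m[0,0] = -72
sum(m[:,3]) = 12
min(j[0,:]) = -44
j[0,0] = -24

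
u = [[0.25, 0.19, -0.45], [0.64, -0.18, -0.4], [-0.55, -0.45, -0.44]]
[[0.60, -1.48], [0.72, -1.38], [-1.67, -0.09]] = u @ [[1.67, -0.95],[1.47, -0.95],[0.21, 2.36]]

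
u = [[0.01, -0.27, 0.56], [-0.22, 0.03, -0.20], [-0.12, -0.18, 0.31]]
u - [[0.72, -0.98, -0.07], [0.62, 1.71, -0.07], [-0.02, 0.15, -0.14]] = [[-0.71, 0.71, 0.63], [-0.84, -1.68, -0.13], [-0.10, -0.33, 0.45]]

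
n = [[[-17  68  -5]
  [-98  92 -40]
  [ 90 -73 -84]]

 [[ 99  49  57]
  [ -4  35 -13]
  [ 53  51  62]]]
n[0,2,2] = -84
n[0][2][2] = -84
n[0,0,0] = -17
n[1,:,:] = [[99, 49, 57], [-4, 35, -13], [53, 51, 62]]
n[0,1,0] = -98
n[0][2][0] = 90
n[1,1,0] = -4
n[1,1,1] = 35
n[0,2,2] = -84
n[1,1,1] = 35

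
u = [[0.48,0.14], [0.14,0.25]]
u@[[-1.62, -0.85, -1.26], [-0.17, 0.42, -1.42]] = [[-0.80, -0.35, -0.80], [-0.27, -0.01, -0.53]]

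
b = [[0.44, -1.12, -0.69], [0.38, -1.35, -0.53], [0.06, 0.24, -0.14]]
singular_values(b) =[2.04, 0.31, 0.01]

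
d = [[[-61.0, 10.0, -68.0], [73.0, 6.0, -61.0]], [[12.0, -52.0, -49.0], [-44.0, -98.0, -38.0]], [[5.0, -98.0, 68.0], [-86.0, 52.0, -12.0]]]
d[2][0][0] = 5.0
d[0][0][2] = -68.0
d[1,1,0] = -44.0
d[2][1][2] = -12.0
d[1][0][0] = 12.0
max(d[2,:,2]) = 68.0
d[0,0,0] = -61.0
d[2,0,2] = 68.0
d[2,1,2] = -12.0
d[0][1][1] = 6.0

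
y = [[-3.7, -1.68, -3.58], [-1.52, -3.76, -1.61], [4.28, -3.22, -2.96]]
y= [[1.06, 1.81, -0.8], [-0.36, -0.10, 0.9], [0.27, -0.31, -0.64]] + [[-4.76, -3.49, -2.78],[-1.16, -3.66, -2.51],[4.01, -2.91, -2.32]]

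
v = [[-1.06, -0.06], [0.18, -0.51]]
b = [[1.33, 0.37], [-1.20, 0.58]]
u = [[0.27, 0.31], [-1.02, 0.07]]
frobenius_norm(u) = 1.10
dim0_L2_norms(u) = [1.06, 0.32]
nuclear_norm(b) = 2.47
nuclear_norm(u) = 1.37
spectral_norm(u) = 1.06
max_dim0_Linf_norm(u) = 1.02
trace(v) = -1.57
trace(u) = 0.34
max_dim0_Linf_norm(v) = 1.06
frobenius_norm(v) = 1.19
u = b + v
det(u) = 0.34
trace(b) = 1.91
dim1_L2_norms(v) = [1.06, 0.54]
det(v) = 0.55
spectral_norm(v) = 1.08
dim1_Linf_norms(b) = [1.33, 1.2]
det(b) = 1.22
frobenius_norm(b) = 1.92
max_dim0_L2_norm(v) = 1.08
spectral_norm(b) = 1.80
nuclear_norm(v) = 1.59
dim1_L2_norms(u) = [0.41, 1.02]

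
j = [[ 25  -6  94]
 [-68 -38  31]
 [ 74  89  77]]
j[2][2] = 77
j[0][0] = 25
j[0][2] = 94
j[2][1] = 89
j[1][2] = 31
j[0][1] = -6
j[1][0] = -68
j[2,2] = 77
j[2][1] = 89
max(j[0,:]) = 94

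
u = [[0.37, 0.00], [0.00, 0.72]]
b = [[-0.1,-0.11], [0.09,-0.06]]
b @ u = [[-0.04, -0.08], [0.03, -0.04]]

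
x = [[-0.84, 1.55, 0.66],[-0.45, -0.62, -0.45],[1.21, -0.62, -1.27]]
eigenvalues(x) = [(-0.31+0.78j), (-0.31-0.78j), (-2.12+0j)]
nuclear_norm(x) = 4.12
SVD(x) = [[-0.71, 0.43, 0.56],[0.16, -0.67, 0.72],[0.69, 0.6, 0.41]] @ diag([2.5429465906111623, 0.9925951577173044, 0.5853866159857329]) @ [[0.53,-0.64,-0.56], [0.67,0.72,-0.18], [-0.51,0.28,-0.81]]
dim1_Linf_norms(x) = [1.55, 0.62, 1.27]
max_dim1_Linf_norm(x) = 1.55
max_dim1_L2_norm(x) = 1.88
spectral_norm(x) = 2.54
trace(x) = -2.73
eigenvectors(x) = [[-0.60+0.00j, -0.60-0.00j, (-0.54+0j)], [(-0.1-0.53j), (-0.1+0.53j), 0.09+0.00j], [-0.25+0.54j, (-0.25-0.54j), 0.84+0.00j]]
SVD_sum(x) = [[-0.96,1.15,1.00], [0.22,-0.26,-0.23], [0.93,-1.11,-0.97]] + [[0.29, 0.31, -0.08],[-0.45, -0.48, 0.12],[0.40, 0.43, -0.11]] + [[-0.17, 0.09, -0.27], [-0.22, 0.12, -0.34], [-0.12, 0.07, -0.19]]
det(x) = -1.48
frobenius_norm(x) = 2.79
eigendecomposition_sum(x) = [[(-0.15+0.28j), 0.31+0.32j, (-0.13+0.14j)], [(-0.27-0.09j), -0.23+0.32j, (-0.15-0.09j)], [0.19+0.25j, (0.42-0.14j), (0.08+0.18j)]] + [[-0.15-0.28j, 0.31-0.32j, -0.13-0.14j], [(-0.27+0.09j), -0.23-0.32j, -0.15+0.09j], [0.19-0.25j, (0.42+0.14j), (0.08-0.18j)]] + [[(-0.54+0j), (0.94-0j), (0.92-0j)], [(0.09-0j), (-0.15+0j), -0.15+0.00j], [(0.84-0j), -1.45+0.00j, -1.42+0.00j]]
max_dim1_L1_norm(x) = 3.1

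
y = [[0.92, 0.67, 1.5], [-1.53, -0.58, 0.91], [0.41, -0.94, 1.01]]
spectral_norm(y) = 2.07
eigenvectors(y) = [[(-0.76+0j), (0.05+0.5j), 0.05-0.50j], [(0.24+0j), -0.77+0.00j, (-0.77-0j)], [(-0.61+0j), (-0.18-0.36j), (-0.18+0.36j)]]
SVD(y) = [[0.85, 0.26, 0.46], [0.09, -0.93, 0.35], [0.52, -0.26, -0.81]] @ diag([2.0674018567106756, 1.963126865244899, 0.9972374209900995]) @ [[0.41, 0.01, 0.91],[0.79, 0.49, -0.37],[-0.45, 0.87, 0.19]]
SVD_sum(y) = [[0.73, 0.02, 1.6], [0.08, 0.00, 0.17], [0.45, 0.01, 0.98]] + [[0.4, 0.25, -0.19],[-1.45, -0.89, 0.67],[-0.40, -0.24, 0.18]] + [[-0.21, 0.4, 0.09], [-0.16, 0.31, 0.07], [0.36, -0.71, -0.15]]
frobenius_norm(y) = 3.02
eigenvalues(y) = [(1.9+0j), (-0.28+1.43j), (-0.28-1.43j)]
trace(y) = 1.35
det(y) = 4.05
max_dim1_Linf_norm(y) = 1.53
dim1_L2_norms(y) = [1.88, 1.87, 1.44]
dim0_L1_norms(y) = [2.86, 2.19, 3.42]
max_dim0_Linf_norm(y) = 1.53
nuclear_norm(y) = 5.03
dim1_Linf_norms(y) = [1.5, 1.53, 1.01]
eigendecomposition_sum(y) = [[(0.86+0j), (-0.23+0j), (1.21+0j)], [(-0.28-0j), (0.07-0j), -0.39+0.00j], [0.69+0.00j, -0.18+0.00j, 0.97+0.00j]] + [[0.03+0.41j,(0.45+0.18j),(0.14-0.45j)], [-0.63-0.01j,(-0.33+0.65j),(0.65+0.28j)], [(-0.14-0.3j),-0.38-0.00j,(0.02+0.37j)]] + [[0.03-0.41j,(0.45-0.18j),0.14+0.45j], [-0.63+0.01j,-0.33-0.65j,(0.65-0.28j)], [-0.14+0.30j,(-0.38+0j),0.02-0.37j]]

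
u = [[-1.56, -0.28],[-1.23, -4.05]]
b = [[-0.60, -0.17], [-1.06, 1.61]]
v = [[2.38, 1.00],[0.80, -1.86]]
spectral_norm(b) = 1.94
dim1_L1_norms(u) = [1.84, 5.28]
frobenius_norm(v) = 3.28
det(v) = -5.23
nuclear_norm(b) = 2.53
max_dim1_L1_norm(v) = 3.38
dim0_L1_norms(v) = [3.18, 2.86]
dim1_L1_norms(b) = [0.77, 2.67]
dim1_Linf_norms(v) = [2.38, 1.86]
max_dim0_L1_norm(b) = 1.78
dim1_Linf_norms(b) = [0.6, 1.61]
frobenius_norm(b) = 2.03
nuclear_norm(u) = 5.69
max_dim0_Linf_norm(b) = 1.61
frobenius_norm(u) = 4.52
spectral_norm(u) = 4.30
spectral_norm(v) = 2.58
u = b @ v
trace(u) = -5.61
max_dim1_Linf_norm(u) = 4.05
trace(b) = 1.01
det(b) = -1.15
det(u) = 5.97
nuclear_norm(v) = 4.61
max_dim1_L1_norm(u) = 5.28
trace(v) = 0.52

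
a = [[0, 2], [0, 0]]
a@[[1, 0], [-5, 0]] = [[-10, 0], [0, 0]]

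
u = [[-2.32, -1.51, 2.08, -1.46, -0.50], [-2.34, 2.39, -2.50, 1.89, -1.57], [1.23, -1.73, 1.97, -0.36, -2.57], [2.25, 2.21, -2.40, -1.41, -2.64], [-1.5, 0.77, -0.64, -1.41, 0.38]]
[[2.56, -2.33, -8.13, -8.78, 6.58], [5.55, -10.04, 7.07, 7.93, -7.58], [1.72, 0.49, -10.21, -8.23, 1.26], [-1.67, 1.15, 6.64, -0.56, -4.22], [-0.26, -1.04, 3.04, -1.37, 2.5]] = u @[[-1.0, 1.71, 0.36, 0.13, -0.41], [1.9, -2.27, 3.42, 0.59, 0.30], [2.01, -1.5, -0.71, -1.76, 1.85], [1.09, -1.32, 0.00, 2.28, -1.8], [-1.04, 1.19, 1.30, 1.2, 0.78]]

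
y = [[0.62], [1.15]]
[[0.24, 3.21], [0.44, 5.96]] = y@ [[0.38, 5.18]]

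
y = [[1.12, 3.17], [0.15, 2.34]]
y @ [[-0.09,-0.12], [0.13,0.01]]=[[0.31, -0.1],[0.29, 0.01]]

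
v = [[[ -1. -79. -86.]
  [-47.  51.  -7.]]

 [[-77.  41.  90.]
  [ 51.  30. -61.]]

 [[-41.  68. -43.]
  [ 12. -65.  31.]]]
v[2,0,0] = -41.0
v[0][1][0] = -47.0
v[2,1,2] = 31.0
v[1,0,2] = 90.0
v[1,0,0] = -77.0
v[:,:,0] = [[-1.0, -47.0], [-77.0, 51.0], [-41.0, 12.0]]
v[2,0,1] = 68.0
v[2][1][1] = -65.0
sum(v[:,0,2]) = -39.0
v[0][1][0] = -47.0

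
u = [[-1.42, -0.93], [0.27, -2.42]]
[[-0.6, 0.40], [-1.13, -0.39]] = u @ [[0.11, -0.36], [0.48, 0.12]]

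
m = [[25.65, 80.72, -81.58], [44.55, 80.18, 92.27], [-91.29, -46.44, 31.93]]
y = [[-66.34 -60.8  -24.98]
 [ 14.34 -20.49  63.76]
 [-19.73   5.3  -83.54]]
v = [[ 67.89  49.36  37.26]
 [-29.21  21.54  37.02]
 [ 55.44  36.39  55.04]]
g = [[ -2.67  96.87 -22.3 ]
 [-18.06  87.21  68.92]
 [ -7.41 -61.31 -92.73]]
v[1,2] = 37.02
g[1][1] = 87.21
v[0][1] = 49.36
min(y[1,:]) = -20.49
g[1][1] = 87.21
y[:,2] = [-24.98, 63.76, -83.54]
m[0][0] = 25.65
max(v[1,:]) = 37.02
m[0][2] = -81.58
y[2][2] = -83.54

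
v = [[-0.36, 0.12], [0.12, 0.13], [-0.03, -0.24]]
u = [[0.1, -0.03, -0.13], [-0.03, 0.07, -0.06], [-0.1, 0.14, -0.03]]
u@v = [[-0.04, 0.04],[0.02, 0.02],[0.05, 0.01]]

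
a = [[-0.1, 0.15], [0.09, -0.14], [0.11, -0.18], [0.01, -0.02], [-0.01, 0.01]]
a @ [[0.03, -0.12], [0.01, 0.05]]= [[-0.00, 0.02], [0.0, -0.02], [0.00, -0.02], [0.0, -0.00], [-0.0, 0.0]]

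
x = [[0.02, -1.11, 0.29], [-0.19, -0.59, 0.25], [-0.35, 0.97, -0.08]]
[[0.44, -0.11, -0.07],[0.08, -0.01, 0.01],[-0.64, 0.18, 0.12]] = x @ [[0.86, -0.3, -0.26], [-0.34, 0.07, 0.02], [0.17, -0.10, -0.13]]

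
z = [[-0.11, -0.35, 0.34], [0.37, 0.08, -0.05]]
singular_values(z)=[0.55, 0.31]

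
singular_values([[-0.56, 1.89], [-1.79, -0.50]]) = [1.97, 1.86]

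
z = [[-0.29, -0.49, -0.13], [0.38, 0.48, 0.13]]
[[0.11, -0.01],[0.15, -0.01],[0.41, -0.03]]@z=[[-0.04, -0.06, -0.02],[-0.05, -0.08, -0.02],[-0.13, -0.22, -0.06]]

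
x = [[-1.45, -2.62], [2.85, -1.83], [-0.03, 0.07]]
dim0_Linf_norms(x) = [2.85, 2.62]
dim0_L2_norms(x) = [3.2, 3.2]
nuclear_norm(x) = 6.38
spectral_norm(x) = 3.41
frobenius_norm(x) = 4.52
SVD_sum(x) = [[0.58, -0.58], [2.34, -2.34], [-0.05, 0.05]] + [[-2.03, -2.04],[0.51, 0.51],[0.02, 0.02]]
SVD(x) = [[0.24, -0.97], [0.97, 0.24], [-0.02, 0.01]] @ diag([3.411840445321451, 2.967059954849029]) @ [[0.71, -0.71], [0.71, 0.71]]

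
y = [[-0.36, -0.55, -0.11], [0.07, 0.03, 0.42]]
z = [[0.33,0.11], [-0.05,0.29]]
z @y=[[-0.11, -0.18, 0.01], [0.04, 0.04, 0.13]]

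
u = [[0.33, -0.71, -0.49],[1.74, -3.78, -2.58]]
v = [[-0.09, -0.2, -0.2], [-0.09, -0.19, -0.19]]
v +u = [[0.24, -0.91, -0.69],[1.65, -3.97, -2.77]]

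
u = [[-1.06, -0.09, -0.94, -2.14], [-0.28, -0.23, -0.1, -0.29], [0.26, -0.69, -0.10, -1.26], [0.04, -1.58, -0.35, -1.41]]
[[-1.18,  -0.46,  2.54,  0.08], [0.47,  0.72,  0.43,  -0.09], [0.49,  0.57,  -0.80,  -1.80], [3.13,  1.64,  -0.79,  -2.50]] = u@[[-0.27, -2.28, -1.79, -1.06], [-2.85, -1.69, 0.63, 1.08], [-0.85, 3.93, -0.70, -0.50], [1.18, -0.31, -0.02, 0.66]]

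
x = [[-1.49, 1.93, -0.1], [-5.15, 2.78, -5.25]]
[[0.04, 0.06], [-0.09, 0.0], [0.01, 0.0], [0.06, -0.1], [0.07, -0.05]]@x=[[-0.37,  0.24,  -0.32],  [0.13,  -0.17,  0.01],  [-0.01,  0.02,  -0.00],  [0.43,  -0.16,  0.52],  [0.15,  -0.00,  0.26]]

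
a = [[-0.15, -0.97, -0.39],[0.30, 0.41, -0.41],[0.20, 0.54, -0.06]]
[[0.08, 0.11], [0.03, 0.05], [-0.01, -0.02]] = a @ [[0.14, 0.16], [-0.08, -0.1], [-0.06, -0.10]]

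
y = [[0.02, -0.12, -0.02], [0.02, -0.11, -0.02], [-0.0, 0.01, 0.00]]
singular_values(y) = [0.17, 0.0, 0.0]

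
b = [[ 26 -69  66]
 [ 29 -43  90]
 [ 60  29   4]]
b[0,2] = 66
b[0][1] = -69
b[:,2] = [66, 90, 4]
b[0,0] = 26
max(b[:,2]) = 90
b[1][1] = -43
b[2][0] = 60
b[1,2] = 90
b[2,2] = 4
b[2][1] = 29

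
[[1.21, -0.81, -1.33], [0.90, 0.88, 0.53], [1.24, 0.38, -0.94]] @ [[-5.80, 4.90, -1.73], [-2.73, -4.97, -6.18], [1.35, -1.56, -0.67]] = [[-6.60, 12.03, 3.80], [-6.91, -0.79, -7.35], [-9.5, 5.65, -3.86]]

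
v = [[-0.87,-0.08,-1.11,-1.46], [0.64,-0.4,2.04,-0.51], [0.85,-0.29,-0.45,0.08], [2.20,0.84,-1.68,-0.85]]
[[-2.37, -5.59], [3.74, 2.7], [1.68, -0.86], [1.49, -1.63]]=v@[[1.92, 0.64], [-1.59, 2.23], [0.89, 2.01], [-0.11, 1.8]]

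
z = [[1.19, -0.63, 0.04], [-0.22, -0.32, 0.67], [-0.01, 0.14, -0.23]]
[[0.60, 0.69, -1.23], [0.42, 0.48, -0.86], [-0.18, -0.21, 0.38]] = z@ [[0.38, 0.44, -0.78],[-0.19, -0.22, 0.39],[0.66, 0.76, -1.36]]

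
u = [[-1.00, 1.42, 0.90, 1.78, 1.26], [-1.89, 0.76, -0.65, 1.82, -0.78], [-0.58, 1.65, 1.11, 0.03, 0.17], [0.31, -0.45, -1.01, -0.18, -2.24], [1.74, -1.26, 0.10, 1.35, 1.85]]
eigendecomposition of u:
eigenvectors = [[(0.21-0.31j), (0.21+0.31j), 0.29-0.30j, (0.29+0.3j), -0.25+0.00j], [0.53+0.00j, (0.53-0j), 0.68+0.00j, 0.68-0.00j, -0.56+0.00j], [0.26-0.41j, 0.26+0.41j, (-0.28-0.43j), -0.28+0.43j, 0.74+0.00j], [(0.33-0.07j), 0.33+0.07j, -0.14+0.15j, (-0.14-0.15j), 0.12+0.00j], [-0.49-0.01j, (-0.49+0.01j), (0.11+0.24j), (0.11-0.24j), -0.26+0.00j]]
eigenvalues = [(1.54+1.38j), (1.54-1.38j), (-0.27+1.35j), (-0.27-1.35j), (0.01+0j)]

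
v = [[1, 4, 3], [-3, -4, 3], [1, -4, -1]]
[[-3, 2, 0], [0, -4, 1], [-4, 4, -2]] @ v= [[-9, -20, -3], [13, 12, -13], [-18, -24, 2]]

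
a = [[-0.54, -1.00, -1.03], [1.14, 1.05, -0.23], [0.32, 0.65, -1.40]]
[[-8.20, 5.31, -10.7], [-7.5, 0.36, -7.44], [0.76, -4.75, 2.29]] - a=[[-7.66,6.31,-9.67],  [-8.64,-0.69,-7.21],  [0.44,-5.40,3.69]]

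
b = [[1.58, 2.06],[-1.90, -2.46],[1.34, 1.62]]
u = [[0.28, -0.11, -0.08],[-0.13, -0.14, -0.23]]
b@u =[[0.17, -0.46, -0.6],[-0.21, 0.55, 0.72],[0.16, -0.37, -0.48]]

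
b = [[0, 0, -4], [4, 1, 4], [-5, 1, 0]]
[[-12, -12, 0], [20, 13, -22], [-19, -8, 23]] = b@[[3, 1, -5], [-4, -3, -2], [3, 3, 0]]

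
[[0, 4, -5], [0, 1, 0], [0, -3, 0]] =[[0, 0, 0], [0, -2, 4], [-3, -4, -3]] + [[0, 4, -5], [0, 3, -4], [3, 1, 3]]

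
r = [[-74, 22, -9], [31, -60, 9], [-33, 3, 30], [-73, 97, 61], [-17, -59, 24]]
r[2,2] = 30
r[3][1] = 97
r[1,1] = -60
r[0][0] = -74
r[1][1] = -60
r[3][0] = -73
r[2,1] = 3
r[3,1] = 97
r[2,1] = 3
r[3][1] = 97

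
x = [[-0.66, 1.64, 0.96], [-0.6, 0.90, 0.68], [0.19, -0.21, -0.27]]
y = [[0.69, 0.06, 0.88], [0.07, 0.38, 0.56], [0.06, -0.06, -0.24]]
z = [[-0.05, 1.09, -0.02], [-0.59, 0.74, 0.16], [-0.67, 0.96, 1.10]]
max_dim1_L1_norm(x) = 3.26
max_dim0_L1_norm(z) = 2.79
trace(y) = 0.83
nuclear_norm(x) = 2.69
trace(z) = 1.79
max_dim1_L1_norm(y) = 1.63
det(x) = -0.03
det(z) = 0.56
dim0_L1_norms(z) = [1.31, 2.79, 1.28]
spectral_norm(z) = 1.98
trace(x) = -0.03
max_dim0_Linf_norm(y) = 0.88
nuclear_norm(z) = 3.14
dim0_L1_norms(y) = [0.82, 0.5, 1.68]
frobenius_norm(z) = 2.17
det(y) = -0.06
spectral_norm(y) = 1.26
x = y @ z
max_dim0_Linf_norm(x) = 1.64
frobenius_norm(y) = 1.33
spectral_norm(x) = 2.40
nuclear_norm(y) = 1.80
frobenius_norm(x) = 2.42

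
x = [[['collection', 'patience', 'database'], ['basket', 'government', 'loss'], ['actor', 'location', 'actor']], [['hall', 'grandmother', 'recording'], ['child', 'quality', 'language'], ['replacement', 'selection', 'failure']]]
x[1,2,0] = 'replacement'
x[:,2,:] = [['actor', 'location', 'actor'], ['replacement', 'selection', 'failure']]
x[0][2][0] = 'actor'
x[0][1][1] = 'government'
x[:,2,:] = [['actor', 'location', 'actor'], ['replacement', 'selection', 'failure']]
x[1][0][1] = 'grandmother'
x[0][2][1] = 'location'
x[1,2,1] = 'selection'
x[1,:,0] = ['hall', 'child', 'replacement']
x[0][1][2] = 'loss'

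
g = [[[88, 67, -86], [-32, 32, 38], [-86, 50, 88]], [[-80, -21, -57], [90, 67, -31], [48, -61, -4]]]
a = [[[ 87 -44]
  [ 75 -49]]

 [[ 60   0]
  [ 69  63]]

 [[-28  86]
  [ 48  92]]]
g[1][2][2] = -4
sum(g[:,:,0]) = 28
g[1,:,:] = [[-80, -21, -57], [90, 67, -31], [48, -61, -4]]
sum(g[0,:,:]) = 159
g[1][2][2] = -4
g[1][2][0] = 48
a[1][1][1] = 63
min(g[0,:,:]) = -86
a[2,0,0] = -28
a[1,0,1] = 0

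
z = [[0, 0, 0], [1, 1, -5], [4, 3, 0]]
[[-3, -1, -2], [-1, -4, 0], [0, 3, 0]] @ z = [[-9, -7, 5], [-4, -4, 20], [3, 3, -15]]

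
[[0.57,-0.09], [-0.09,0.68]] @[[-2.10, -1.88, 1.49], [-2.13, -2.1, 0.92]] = [[-1.01, -0.88, 0.77],[-1.26, -1.26, 0.49]]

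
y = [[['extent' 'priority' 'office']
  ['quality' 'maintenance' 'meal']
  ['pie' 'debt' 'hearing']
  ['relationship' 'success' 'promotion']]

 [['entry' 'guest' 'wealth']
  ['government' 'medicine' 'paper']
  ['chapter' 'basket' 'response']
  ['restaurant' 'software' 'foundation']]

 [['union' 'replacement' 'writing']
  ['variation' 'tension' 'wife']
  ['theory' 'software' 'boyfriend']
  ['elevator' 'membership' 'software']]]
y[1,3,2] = 'foundation'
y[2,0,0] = 'union'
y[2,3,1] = 'membership'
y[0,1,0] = 'quality'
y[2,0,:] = ['union', 'replacement', 'writing']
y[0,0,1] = 'priority'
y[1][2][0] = 'chapter'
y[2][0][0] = 'union'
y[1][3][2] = 'foundation'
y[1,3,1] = 'software'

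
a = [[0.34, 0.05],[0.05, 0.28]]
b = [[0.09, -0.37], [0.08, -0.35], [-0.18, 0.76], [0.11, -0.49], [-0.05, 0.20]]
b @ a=[[0.01, -0.10], [0.01, -0.09], [-0.02, 0.2], [0.01, -0.13], [-0.01, 0.05]]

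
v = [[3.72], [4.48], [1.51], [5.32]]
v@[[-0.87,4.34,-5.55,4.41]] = [[-3.24, 16.14, -20.65, 16.41], [-3.9, 19.44, -24.86, 19.76], [-1.31, 6.55, -8.38, 6.66], [-4.63, 23.09, -29.53, 23.46]]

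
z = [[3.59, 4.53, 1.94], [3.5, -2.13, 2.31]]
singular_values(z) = [6.34, 4.37]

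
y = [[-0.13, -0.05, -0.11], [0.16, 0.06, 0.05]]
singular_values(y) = [0.25, 0.05]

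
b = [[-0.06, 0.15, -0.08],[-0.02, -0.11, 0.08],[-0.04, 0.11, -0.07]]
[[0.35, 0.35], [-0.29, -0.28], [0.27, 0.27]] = b @[[0.22, 0.01], [2.04, 1.72], [-0.77, -1.15]]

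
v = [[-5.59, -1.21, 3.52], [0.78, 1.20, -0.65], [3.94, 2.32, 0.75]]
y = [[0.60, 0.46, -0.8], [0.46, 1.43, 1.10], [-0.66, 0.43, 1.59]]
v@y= [[-6.23, -2.79, 8.74], [1.45, 1.8, -0.34], [2.94, 5.45, 0.59]]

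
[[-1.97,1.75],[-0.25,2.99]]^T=[[-1.97, -0.25], [1.75, 2.99]]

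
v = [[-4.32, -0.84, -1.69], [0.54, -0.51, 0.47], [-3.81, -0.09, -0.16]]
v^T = [[-4.32, 0.54, -3.81], [-0.84, -0.51, -0.09], [-1.69, 0.47, -0.16]]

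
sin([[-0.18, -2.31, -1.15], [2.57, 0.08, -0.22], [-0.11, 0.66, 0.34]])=[[-0.01,-5.31,-2.69], [5.97,0.61,-0.3], [-0.37,1.49,0.79]]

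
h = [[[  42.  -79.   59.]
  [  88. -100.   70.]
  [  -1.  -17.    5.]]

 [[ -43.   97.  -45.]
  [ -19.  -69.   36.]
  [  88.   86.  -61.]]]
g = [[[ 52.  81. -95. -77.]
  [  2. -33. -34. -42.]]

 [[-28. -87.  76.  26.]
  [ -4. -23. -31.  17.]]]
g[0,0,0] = 52.0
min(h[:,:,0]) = -43.0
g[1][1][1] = -23.0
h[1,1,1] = -69.0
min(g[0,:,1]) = -33.0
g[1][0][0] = -28.0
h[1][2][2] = -61.0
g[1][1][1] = -23.0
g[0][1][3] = -42.0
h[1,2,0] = 88.0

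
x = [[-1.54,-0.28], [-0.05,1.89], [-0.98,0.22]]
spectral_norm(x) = 1.93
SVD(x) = [[0.37,0.77], [-0.93,0.33], [0.04,0.55]] @ diag([1.9327374291701593, 1.8160192812535674]) @ [[-0.29,-0.96], [-0.96,0.29]]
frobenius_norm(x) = 2.65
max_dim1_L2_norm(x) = 1.89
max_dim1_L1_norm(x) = 1.94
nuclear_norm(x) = 3.75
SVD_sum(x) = [[-0.21, -0.68], [0.52, 1.72], [-0.02, -0.07]] + [[-1.33, 0.4],[-0.57, 0.17],[-0.96, 0.29]]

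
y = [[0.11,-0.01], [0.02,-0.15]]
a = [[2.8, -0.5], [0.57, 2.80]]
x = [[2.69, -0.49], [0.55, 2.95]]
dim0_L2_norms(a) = [2.86, 2.84]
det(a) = 8.12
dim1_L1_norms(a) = [3.3, 3.37]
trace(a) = 5.60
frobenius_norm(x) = 4.06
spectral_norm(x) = 3.00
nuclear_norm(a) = 5.70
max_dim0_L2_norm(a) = 2.86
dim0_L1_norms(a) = [3.37, 3.3]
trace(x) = 5.64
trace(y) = -0.04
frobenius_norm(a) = 4.03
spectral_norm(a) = 2.89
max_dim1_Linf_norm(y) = 0.15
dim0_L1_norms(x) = [3.24, 3.44]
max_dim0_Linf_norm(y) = 0.15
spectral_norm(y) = 0.16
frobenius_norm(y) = 0.19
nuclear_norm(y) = 0.26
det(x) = 8.20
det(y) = -0.02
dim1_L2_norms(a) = [2.84, 2.86]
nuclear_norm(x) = 5.74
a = y + x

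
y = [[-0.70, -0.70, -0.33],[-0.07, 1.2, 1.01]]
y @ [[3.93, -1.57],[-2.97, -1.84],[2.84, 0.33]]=[[-1.61, 2.28],[-0.97, -1.76]]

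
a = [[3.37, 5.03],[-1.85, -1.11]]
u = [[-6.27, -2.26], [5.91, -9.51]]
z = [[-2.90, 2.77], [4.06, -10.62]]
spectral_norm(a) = 6.37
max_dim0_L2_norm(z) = 10.98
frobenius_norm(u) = 13.03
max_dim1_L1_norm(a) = 8.4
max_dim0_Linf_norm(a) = 5.03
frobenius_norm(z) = 12.06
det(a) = 5.56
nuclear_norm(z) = 13.58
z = a + u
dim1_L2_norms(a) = [6.05, 2.16]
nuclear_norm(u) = 17.77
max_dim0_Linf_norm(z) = 10.62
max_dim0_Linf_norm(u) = 9.51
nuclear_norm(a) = 7.24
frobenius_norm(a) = 6.43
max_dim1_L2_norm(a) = 6.05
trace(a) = 2.26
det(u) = 72.98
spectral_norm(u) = 11.33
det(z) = 19.55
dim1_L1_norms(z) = [5.67, 14.68]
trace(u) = -15.78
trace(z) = -13.52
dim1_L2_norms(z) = [4.01, 11.37]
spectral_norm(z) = 11.94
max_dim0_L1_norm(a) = 6.14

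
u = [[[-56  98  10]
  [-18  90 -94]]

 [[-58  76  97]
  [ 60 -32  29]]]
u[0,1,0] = -18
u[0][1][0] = -18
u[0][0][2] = 10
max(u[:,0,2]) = 97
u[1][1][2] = 29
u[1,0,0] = -58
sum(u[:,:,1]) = 232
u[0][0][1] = 98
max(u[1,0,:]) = 97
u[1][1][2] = 29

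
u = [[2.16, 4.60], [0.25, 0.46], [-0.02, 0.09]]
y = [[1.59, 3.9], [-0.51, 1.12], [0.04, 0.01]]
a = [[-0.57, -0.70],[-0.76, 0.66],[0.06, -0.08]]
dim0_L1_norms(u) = [2.43, 5.15]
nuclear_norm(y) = 5.18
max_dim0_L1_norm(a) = 1.44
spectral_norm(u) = 5.11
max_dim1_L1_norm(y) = 5.49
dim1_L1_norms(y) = [5.49, 1.63, 0.05]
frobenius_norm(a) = 1.36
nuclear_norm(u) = 5.17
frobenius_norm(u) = 5.11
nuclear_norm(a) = 1.91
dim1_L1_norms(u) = [6.76, 0.71, 0.11]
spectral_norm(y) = 4.30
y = u + a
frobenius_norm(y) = 4.39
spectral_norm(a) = 1.01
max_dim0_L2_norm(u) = 4.62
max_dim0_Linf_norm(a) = 0.76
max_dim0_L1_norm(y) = 5.03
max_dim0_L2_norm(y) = 4.06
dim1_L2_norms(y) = [4.21, 1.23, 0.04]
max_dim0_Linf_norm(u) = 4.6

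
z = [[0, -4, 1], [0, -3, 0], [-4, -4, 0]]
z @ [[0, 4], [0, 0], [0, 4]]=[[0, 4], [0, 0], [0, -16]]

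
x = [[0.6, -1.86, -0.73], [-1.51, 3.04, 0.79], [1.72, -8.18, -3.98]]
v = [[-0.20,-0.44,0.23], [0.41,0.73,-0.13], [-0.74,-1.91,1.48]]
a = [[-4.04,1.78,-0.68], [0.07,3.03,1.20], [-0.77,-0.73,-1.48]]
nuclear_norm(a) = 8.80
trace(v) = 2.01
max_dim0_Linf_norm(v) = 1.91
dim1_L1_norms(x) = [3.19, 5.34, 13.88]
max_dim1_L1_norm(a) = 6.5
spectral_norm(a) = 4.66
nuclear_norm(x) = 11.12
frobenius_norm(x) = 10.11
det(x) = 0.07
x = v @ a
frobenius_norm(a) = 5.82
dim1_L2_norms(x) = [2.09, 3.49, 9.26]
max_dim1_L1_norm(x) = 13.88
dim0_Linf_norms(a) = [4.04, 3.03, 1.48]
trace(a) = -2.49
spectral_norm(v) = 2.69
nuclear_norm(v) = 3.08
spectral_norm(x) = 10.05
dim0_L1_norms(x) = [3.83, 13.08, 5.5]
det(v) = 0.00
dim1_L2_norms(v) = [0.54, 0.85, 2.53]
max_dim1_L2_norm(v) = 2.53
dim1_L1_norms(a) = [6.5, 4.3, 2.98]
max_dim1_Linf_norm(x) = 8.18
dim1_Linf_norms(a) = [4.04, 3.03, 1.48]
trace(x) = -0.34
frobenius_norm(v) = 2.72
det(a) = 11.57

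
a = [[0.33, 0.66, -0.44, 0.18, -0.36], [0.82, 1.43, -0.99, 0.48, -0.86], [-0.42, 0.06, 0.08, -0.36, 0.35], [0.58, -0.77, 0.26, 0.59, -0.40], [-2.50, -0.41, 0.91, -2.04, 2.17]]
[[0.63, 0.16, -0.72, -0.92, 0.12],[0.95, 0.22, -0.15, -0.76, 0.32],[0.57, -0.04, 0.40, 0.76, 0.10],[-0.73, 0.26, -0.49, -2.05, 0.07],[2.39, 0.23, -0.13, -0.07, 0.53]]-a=[[0.3, -0.50, -0.28, -1.10, 0.48], [0.13, -1.21, 0.84, -1.24, 1.18], [0.99, -0.1, 0.32, 1.12, -0.25], [-1.31, 1.03, -0.75, -2.64, 0.47], [4.89, 0.64, -1.04, 1.97, -1.64]]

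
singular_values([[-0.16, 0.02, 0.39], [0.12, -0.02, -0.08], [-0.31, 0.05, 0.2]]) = [0.55, 0.17, 0.0]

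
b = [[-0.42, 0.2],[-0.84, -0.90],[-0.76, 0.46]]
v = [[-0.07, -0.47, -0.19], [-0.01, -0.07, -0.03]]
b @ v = [[0.03, 0.18, 0.07], [0.07, 0.46, 0.19], [0.05, 0.32, 0.13]]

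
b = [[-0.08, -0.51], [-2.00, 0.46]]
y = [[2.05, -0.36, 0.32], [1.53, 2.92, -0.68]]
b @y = [[-0.94, -1.46, 0.32],[-3.40, 2.06, -0.95]]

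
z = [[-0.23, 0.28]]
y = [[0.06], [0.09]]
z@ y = [[0.01]]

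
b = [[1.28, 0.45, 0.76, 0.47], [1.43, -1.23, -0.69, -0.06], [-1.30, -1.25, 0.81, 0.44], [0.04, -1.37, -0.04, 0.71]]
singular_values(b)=[2.44, 2.28, 1.36, 0.37]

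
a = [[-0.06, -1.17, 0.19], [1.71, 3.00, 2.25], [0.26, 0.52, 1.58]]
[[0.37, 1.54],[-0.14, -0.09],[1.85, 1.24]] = a @[[-2.14, 0.59], [0.04, -1.17], [1.51, 1.07]]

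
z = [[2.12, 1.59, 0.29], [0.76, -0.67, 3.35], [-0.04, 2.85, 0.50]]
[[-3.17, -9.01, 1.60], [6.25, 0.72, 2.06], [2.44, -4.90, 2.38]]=z @ [[-2.13, -2.93, 0.12], [0.4, -1.85, 0.71], [2.43, 0.51, 0.73]]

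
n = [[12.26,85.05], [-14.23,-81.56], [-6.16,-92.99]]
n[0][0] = 12.26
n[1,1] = -81.56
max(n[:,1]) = 85.05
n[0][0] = 12.26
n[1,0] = -14.23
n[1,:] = [-14.23, -81.56]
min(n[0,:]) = 12.26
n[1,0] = -14.23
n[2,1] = -92.99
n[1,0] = -14.23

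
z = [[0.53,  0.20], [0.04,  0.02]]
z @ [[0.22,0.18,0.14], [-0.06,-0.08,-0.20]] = [[0.1, 0.08, 0.03], [0.01, 0.01, 0.00]]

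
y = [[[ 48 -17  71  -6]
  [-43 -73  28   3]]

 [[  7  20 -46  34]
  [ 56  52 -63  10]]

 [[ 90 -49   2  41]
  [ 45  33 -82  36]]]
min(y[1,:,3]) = 10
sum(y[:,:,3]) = 118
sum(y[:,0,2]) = 27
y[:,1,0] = [-43, 56, 45]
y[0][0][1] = -17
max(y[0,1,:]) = 28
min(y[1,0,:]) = -46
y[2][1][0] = 45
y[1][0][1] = 20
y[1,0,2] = -46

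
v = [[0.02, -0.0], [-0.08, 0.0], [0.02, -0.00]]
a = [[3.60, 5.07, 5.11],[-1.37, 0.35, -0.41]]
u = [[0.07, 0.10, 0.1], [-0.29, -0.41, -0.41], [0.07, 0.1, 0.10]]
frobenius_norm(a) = 8.18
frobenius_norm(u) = 0.69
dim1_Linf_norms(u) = [0.1, 0.41, 0.1]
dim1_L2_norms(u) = [0.16, 0.65, 0.16]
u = v @ a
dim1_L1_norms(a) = [13.78, 2.13]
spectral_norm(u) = 0.69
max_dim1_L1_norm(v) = 0.08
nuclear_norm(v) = 0.08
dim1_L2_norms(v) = [0.02, 0.08, 0.02]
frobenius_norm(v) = 0.08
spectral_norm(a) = 8.08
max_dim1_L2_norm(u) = 0.65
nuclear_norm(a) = 9.39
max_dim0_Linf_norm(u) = 0.41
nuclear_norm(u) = 0.69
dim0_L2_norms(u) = [0.31, 0.43, 0.43]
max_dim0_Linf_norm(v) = 0.08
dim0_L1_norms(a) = [4.97, 5.42, 5.52]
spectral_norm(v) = 0.08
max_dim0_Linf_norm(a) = 5.11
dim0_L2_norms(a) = [3.85, 5.08, 5.13]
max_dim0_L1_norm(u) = 0.61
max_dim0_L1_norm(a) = 5.52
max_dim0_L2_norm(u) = 0.43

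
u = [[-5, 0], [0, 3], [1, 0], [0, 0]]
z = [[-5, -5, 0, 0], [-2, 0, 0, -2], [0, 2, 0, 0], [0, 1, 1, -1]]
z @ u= [[25, -15], [10, 0], [0, 6], [1, 3]]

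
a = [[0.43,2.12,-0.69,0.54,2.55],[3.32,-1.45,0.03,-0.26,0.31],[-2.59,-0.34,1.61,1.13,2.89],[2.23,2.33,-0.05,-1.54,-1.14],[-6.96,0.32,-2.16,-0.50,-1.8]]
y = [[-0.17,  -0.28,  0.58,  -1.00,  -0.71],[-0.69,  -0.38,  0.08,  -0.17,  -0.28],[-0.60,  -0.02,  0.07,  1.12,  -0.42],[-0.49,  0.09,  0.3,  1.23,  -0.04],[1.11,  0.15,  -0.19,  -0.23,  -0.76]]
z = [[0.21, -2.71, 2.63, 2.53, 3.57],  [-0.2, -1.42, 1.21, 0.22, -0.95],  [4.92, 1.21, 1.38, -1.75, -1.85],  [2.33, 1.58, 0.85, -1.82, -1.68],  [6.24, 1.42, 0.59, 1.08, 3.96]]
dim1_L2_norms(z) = [5.78, 2.11, 5.84, 3.84, 7.63]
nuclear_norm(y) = 5.25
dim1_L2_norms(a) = [3.46, 3.65, 4.36, 3.75, 7.53]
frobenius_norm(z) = 12.04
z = y @ a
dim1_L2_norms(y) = [1.4, 0.86, 1.34, 1.36, 1.39]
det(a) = 170.00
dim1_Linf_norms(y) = [1.0, 0.69, 1.12, 1.23, 1.11]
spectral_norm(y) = 2.15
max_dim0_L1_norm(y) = 3.75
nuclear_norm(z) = 20.63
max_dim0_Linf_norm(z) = 6.24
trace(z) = 2.31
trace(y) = -0.01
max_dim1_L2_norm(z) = 7.63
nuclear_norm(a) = 19.55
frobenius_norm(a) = 10.73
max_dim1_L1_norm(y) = 2.74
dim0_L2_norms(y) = [1.53, 0.5, 0.69, 1.96, 1.16]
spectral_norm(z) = 8.89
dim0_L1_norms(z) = [13.9, 8.34, 6.66, 7.4, 12.01]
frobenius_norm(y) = 2.87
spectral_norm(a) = 8.59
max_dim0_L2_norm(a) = 8.45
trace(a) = -2.75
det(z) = 18.32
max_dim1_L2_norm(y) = 1.4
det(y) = 0.11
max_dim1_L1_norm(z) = 13.29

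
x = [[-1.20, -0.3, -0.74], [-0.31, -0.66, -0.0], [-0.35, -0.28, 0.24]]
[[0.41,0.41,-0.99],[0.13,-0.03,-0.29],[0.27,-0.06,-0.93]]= x @ [[-0.58, -0.15, 1.93], [0.07, 0.11, -0.47], [0.36, -0.36, -1.60]]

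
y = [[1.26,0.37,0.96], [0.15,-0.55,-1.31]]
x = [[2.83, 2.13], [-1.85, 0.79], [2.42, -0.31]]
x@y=[[3.89, -0.12, -0.07], [-2.21, -1.12, -2.81], [3.0, 1.07, 2.73]]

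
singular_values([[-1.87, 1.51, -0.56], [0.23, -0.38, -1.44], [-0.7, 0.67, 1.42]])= [2.65, 2.07, 0.05]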